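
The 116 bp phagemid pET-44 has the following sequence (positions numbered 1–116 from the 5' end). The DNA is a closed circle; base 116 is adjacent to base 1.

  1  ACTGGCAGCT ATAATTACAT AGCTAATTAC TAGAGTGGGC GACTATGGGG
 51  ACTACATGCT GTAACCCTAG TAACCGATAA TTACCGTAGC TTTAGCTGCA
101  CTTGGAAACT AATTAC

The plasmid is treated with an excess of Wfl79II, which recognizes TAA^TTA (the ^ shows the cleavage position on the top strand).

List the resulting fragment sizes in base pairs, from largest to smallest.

54, 32, 18, 12 bp

Wfl79II sites (TAATTA) start at positions 12, 24, 78, 110.
Wfl79II cuts after base 3 of each site, so after positions 14, 26, 80, 112.
Circular molecule, 4 cuts → 4 fragments:
  15–26 → 12 bp
  27–80 → 54 bp
  81–112 → 32 bp
  113–116 then 1–14 → 4 + 14 = 18 bp
Sorted largest to smallest: 54, 32, 18, 12 bp.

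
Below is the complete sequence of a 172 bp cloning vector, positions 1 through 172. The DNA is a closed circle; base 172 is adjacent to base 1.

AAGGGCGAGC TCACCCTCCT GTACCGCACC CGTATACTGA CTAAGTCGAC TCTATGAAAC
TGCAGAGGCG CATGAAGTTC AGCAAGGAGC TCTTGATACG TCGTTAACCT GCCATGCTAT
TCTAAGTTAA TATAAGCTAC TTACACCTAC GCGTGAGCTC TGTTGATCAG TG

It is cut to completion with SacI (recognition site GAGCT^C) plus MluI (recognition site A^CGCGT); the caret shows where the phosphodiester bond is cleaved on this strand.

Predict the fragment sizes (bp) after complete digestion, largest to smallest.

80, 58, 24, 10 bp

SacI sites (GAGCTC) start at positions 7, 87, 155.
SacI cuts after base 5 of each site (before the last base), so after positions 11, 91, 159.
The MluI site (ACGCGT) starts at position 149.
MluI cuts after the first base of each site, so after position 149.
Combined cut positions: 11, 91, 149, 159.
Circular molecule, 4 cuts → 4 fragments:
  12–91 → 80 bp
  92–149 → 58 bp
  150–159 → 10 bp
  160–172 then 1–11 → 13 + 11 = 24 bp
Sorted largest to smallest: 80, 58, 24, 10 bp.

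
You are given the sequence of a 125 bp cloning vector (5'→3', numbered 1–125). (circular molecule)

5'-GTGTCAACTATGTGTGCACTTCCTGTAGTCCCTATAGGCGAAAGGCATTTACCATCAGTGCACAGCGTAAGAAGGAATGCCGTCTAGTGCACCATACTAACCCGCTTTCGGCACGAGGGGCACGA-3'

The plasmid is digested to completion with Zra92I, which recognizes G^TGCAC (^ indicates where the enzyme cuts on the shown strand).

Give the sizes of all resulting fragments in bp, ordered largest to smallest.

52, 44, 29 bp

Zra92I sites (GTGCAC) start at positions 14, 58, 87.
Zra92I cuts after the first base of each site, so after positions 14, 58, 87.
Circular molecule, 3 cuts → 3 fragments:
  15–58 → 44 bp
  59–87 → 29 bp
  88–125 then 1–14 → 38 + 14 = 52 bp
Sorted largest to smallest: 52, 44, 29 bp.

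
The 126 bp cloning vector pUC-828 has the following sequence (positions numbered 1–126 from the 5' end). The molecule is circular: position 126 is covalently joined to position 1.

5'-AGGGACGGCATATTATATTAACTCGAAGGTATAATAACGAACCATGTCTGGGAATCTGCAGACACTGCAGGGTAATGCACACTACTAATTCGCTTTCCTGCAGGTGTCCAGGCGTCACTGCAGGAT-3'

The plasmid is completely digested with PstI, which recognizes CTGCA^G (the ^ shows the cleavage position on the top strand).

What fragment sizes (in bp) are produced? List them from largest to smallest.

64, 33, 20, 9 bp

PstI sites (CTGCAG) start at positions 56, 65, 98, 118.
PstI cuts after base 5 of each site (before the last base), so after positions 60, 69, 102, 122.
Circular molecule, 4 cuts → 4 fragments:
  61–69 → 9 bp
  70–102 → 33 bp
  103–122 → 20 bp
  123–126 then 1–60 → 4 + 60 = 64 bp
Sorted largest to smallest: 64, 33, 20, 9 bp.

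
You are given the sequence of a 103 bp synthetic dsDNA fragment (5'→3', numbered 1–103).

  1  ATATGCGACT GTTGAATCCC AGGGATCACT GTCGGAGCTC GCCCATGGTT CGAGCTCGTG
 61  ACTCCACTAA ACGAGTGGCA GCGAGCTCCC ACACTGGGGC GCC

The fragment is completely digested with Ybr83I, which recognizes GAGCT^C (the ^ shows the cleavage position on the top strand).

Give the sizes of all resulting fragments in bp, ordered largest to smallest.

Ybr83I sites (GAGCTC) start at positions 35, 52, 83.
Ybr83I cuts after base 5 of each site (before the last base), so after positions 39, 56, 87.
Linear molecule, 3 cuts → 4 fragments:
  1–39 → 39 bp
  40–56 → 17 bp
  57–87 → 31 bp
  88–103 → 16 bp
Sorted largest to smallest: 39, 31, 17, 16 bp.

39, 31, 17, 16 bp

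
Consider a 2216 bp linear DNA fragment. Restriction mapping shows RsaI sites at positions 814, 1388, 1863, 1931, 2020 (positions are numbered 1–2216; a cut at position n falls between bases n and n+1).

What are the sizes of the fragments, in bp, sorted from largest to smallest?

814, 574, 475, 196, 89, 68 bp

Linear molecule, 5 cuts → 6 fragments:
  814 − 0 = 814 bp
  1388 − 814 = 574 bp
  1863 − 1388 = 475 bp
  1931 − 1863 = 68 bp
  2020 − 1931 = 89 bp
  2216 − 2020 = 196 bp
Sorted largest to smallest: 814, 574, 475, 196, 89, 68 bp.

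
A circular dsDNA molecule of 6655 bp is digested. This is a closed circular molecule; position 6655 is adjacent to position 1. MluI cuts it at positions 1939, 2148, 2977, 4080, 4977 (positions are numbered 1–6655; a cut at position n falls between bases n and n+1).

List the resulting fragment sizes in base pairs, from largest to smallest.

3617, 1103, 897, 829, 209 bp

Circular molecule, 5 cuts → 5 fragments:
  2148 − 1939 = 209 bp
  2977 − 2148 = 829 bp
  4080 − 2977 = 1103 bp
  4977 − 4080 = 897 bp
  wrap: 6655 − 4977 + 1939 = 3617 bp
Sorted largest to smallest: 3617, 1103, 897, 829, 209 bp.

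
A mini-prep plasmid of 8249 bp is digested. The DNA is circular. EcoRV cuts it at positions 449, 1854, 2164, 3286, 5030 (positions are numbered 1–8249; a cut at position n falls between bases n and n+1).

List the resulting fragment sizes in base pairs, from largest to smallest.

3668, 1744, 1405, 1122, 310 bp

Circular molecule, 5 cuts → 5 fragments:
  1854 − 449 = 1405 bp
  2164 − 1854 = 310 bp
  3286 − 2164 = 1122 bp
  5030 − 3286 = 1744 bp
  wrap: 8249 − 5030 + 449 = 3668 bp
Sorted largest to smallest: 3668, 1744, 1405, 1122, 310 bp.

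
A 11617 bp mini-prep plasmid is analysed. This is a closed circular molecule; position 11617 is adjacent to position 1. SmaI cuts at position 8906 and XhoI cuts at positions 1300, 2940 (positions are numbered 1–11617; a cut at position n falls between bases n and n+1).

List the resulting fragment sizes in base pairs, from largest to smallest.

5966, 4011, 1640 bp

Combined cut positions (sorted): 1300, 2940, 8906.
Circular molecule, 3 cuts → 3 fragments:
  2940 − 1300 = 1640 bp
  8906 − 2940 = 5966 bp
  wrap: 11617 − 8906 + 1300 = 4011 bp
Sorted largest to smallest: 5966, 4011, 1640 bp.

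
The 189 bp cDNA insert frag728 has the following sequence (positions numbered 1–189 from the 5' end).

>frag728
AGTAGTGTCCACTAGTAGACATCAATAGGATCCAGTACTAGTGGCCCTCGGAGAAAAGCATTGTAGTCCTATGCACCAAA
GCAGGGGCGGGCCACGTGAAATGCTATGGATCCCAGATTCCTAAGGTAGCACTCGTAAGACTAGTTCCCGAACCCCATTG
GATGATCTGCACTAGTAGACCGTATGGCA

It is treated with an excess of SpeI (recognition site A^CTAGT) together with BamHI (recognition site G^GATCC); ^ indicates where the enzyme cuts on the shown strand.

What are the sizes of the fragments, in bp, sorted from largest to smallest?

71, 32, 31, 18, 17, 11, 9 bp

SpeI sites (ACTAGT) start at positions 11, 37, 140, 171.
SpeI cuts after the first base of each site, so after positions 11, 37, 140, 171.
BamHI sites (GGATCC) start at positions 28, 108.
BamHI cuts after the first base of each site, so after positions 28, 108.
Combined cut positions: 11, 28, 37, 108, 140, 171.
Linear molecule, 6 cuts → 7 fragments:
  1–11 → 11 bp
  12–28 → 17 bp
  29–37 → 9 bp
  38–108 → 71 bp
  109–140 → 32 bp
  141–171 → 31 bp
  172–189 → 18 bp
Sorted largest to smallest: 71, 32, 31, 18, 17, 11, 9 bp.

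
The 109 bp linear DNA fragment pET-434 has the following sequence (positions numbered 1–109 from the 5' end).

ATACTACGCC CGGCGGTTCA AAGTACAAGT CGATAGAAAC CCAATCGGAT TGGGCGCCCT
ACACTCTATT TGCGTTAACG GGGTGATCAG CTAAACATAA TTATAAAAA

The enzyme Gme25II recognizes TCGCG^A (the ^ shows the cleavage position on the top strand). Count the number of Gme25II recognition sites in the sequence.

0

No occurrence of TCGCGA is present in the sequence.
Gme25II does not cut: 0 sites.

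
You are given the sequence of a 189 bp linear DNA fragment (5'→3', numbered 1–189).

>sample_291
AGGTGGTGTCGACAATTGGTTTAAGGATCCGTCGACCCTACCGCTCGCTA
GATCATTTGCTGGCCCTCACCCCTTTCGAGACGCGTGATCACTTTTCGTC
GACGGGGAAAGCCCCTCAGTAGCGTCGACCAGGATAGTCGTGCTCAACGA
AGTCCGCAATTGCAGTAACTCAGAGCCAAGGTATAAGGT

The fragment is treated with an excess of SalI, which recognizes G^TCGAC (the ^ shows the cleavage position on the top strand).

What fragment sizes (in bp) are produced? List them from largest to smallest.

67, 65, 26, 23, 8 bp

SalI sites (GTCGAC) start at positions 8, 31, 98, 124.
SalI cuts after the first base of each site, so after positions 8, 31, 98, 124.
Linear molecule, 4 cuts → 5 fragments:
  1–8 → 8 bp
  9–31 → 23 bp
  32–98 → 67 bp
  99–124 → 26 bp
  125–189 → 65 bp
Sorted largest to smallest: 67, 65, 26, 23, 8 bp.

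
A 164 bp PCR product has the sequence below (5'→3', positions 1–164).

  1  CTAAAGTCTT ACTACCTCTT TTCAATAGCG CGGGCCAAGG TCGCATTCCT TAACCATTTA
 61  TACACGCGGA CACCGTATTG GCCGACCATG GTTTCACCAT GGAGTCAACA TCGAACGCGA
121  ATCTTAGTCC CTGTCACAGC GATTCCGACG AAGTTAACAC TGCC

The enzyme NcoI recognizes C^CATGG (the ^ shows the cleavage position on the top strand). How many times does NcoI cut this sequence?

CCATGG occurs starting at positions 86, 97.
NcoI cuts at 2 sites.

2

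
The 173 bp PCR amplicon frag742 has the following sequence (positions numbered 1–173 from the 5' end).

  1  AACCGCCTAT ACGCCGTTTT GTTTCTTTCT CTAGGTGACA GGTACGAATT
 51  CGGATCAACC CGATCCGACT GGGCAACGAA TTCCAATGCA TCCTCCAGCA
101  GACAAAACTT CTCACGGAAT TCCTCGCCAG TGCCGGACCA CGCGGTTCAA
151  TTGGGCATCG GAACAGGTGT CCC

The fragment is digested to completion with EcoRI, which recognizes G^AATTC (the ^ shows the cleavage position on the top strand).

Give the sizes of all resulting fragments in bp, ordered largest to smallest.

EcoRI sites (GAATTC) start at positions 46, 78, 117.
EcoRI cuts after the first base of each site, so after positions 46, 78, 117.
Linear molecule, 3 cuts → 4 fragments:
  1–46 → 46 bp
  47–78 → 32 bp
  79–117 → 39 bp
  118–173 → 56 bp
Sorted largest to smallest: 56, 46, 39, 32 bp.

56, 46, 39, 32 bp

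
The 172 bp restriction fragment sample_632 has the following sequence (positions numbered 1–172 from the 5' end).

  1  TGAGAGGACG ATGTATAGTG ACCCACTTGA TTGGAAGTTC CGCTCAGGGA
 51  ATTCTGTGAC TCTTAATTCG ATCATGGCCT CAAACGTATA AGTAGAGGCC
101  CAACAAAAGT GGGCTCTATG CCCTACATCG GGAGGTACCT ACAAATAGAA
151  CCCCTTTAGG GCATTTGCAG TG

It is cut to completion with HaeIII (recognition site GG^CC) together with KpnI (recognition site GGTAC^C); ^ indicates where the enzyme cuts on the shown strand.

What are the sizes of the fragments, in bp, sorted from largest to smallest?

77, 40, 34, 21 bp

HaeIII sites (GGCC) start at positions 76, 97.
HaeIII cuts after base 2 of each site, so after positions 77, 98.
The KpnI site (GGTACC) starts at position 134.
KpnI cuts after base 5 of each site (before the last base), so after position 138.
Combined cut positions: 77, 98, 138.
Linear molecule, 3 cuts → 4 fragments:
  1–77 → 77 bp
  78–98 → 21 bp
  99–138 → 40 bp
  139–172 → 34 bp
Sorted largest to smallest: 77, 40, 34, 21 bp.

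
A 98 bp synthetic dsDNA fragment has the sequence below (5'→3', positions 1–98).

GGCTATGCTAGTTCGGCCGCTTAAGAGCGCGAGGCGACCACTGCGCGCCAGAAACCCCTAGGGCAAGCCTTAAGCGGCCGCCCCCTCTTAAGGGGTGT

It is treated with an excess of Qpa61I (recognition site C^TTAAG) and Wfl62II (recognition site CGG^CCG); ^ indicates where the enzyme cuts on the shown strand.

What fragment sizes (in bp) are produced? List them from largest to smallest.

Qpa61I sites (CTTAAG) start at positions 20, 69, 87.
Qpa61I cuts after the first base of each site, so after positions 20, 69, 87.
Wfl62II sites (CGGCCG) start at positions 14, 75.
Wfl62II cuts after base 3 of each site, so after positions 16, 77.
Combined cut positions: 16, 20, 69, 77, 87.
Linear molecule, 5 cuts → 6 fragments:
  1–16 → 16 bp
  17–20 → 4 bp
  21–69 → 49 bp
  70–77 → 8 bp
  78–87 → 10 bp
  88–98 → 11 bp
Sorted largest to smallest: 49, 16, 11, 10, 8, 4 bp.

49, 16, 11, 10, 8, 4 bp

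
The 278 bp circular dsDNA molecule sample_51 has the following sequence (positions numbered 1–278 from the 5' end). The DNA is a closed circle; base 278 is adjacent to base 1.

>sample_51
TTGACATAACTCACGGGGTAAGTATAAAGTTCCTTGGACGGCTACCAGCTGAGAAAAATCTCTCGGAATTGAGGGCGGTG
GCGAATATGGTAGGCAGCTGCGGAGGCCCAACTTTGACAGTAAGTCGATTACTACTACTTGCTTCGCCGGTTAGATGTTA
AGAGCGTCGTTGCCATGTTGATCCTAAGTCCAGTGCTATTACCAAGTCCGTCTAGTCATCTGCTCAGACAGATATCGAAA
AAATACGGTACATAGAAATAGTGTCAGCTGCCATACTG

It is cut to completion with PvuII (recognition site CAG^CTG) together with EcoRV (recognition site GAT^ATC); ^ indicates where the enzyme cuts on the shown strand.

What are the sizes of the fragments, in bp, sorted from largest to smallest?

136, 59, 49, 34 bp

PvuII sites (CAGCTG) start at positions 46, 95, 265.
PvuII cuts after base 3 of each site, so after positions 48, 97, 267.
The EcoRV site (GATATC) starts at position 231.
EcoRV cuts after base 3 of each site, so after position 233.
Combined cut positions: 48, 97, 233, 267.
Circular molecule, 4 cuts → 4 fragments:
  49–97 → 49 bp
  98–233 → 136 bp
  234–267 → 34 bp
  268–278 then 1–48 → 11 + 48 = 59 bp
Sorted largest to smallest: 136, 59, 49, 34 bp.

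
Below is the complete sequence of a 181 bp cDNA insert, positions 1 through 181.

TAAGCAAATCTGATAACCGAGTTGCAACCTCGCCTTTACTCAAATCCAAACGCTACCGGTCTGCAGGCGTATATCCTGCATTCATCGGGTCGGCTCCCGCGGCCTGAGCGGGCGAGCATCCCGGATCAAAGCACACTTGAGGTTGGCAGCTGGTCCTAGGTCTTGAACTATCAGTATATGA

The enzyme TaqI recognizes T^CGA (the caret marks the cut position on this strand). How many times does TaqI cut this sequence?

No occurrence of TCGA is present in the sequence.
TaqI does not cut: 0 sites.

0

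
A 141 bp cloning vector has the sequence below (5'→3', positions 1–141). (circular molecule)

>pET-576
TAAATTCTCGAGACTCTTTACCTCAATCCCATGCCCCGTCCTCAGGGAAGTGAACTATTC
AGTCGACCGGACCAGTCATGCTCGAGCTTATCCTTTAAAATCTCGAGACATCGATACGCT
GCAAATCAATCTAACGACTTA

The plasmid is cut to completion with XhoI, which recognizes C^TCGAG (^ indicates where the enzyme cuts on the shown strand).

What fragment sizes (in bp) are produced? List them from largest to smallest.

XhoI sites (CTCGAG) start at positions 7, 81, 102.
XhoI cuts after the first base of each site, so after positions 7, 81, 102.
Circular molecule, 3 cuts → 3 fragments:
  8–81 → 74 bp
  82–102 → 21 bp
  103–141 then 1–7 → 39 + 7 = 46 bp
Sorted largest to smallest: 74, 46, 21 bp.

74, 46, 21 bp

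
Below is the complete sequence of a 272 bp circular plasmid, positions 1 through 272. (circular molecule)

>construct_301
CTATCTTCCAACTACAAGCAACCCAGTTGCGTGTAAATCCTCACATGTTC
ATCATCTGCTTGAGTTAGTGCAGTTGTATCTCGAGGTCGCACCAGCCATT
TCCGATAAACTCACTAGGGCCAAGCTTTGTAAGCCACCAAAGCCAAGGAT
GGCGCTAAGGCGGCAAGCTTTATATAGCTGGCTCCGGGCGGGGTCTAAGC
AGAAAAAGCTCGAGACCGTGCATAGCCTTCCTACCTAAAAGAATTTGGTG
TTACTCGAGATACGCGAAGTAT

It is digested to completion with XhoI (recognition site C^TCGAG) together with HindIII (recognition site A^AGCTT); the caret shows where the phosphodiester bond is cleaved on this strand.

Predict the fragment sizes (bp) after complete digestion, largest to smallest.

XhoI sites (CTCGAG) start at positions 80, 209, 254.
XhoI cuts after the first base of each site, so after positions 80, 209, 254.
HindIII sites (AAGCTT) start at positions 122, 165.
HindIII cuts after the first base of each site, so after positions 122, 165.
Combined cut positions: 80, 122, 165, 209, 254.
Circular molecule, 5 cuts → 5 fragments:
  81–122 → 42 bp
  123–165 → 43 bp
  166–209 → 44 bp
  210–254 → 45 bp
  255–272 then 1–80 → 18 + 80 = 98 bp
Sorted largest to smallest: 98, 45, 44, 43, 42 bp.

98, 45, 44, 43, 42 bp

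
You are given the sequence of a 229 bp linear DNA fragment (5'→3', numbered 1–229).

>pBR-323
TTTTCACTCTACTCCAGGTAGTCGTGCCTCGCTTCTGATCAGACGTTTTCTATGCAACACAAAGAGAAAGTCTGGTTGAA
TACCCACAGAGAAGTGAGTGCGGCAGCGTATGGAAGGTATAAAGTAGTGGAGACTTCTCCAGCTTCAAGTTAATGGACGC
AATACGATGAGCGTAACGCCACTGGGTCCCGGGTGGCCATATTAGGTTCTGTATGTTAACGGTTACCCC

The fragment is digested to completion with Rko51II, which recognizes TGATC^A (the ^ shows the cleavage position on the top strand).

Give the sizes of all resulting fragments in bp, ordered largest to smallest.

The Rko51II site (TGATCA) starts at position 36.
Rko51II cuts after base 5 of each site (before the last base), so after position 40.
Linear molecule, 1 cut → 2 fragments:
  1–40 → 40 bp
  41–229 → 189 bp
Sorted largest to smallest: 189, 40 bp.

189, 40 bp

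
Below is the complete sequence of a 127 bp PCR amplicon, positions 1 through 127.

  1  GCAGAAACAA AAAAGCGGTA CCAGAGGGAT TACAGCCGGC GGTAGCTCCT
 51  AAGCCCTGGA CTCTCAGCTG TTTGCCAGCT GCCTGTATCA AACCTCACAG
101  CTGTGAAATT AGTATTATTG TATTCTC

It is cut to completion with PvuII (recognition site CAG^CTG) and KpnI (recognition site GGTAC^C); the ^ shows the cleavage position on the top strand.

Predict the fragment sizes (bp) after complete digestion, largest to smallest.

PvuII sites (CAGCTG) start at positions 65, 76, 98.
PvuII cuts after base 3 of each site, so after positions 67, 78, 100.
The KpnI site (GGTACC) starts at position 17.
KpnI cuts after base 5 of each site (before the last base), so after position 21.
Combined cut positions: 21, 67, 78, 100.
Linear molecule, 4 cuts → 5 fragments:
  1–21 → 21 bp
  22–67 → 46 bp
  68–78 → 11 bp
  79–100 → 22 bp
  101–127 → 27 bp
Sorted largest to smallest: 46, 27, 22, 21, 11 bp.

46, 27, 22, 21, 11 bp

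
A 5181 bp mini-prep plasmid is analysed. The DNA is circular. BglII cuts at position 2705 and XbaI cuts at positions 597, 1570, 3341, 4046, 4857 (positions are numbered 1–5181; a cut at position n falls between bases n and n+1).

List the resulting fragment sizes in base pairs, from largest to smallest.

Combined cut positions (sorted): 597, 1570, 2705, 3341, 4046, 4857.
Circular molecule, 6 cuts → 6 fragments:
  1570 − 597 = 973 bp
  2705 − 1570 = 1135 bp
  3341 − 2705 = 636 bp
  4046 − 3341 = 705 bp
  4857 − 4046 = 811 bp
  wrap: 5181 − 4857 + 597 = 921 bp
Sorted largest to smallest: 1135, 973, 921, 811, 705, 636 bp.

1135, 973, 921, 811, 705, 636 bp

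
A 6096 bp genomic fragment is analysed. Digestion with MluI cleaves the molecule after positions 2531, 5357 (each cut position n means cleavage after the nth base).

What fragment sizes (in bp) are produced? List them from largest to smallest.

Linear molecule, 2 cuts → 3 fragments:
  2531 − 0 = 2531 bp
  5357 − 2531 = 2826 bp
  6096 − 5357 = 739 bp
Sorted largest to smallest: 2826, 2531, 739 bp.

2826, 2531, 739 bp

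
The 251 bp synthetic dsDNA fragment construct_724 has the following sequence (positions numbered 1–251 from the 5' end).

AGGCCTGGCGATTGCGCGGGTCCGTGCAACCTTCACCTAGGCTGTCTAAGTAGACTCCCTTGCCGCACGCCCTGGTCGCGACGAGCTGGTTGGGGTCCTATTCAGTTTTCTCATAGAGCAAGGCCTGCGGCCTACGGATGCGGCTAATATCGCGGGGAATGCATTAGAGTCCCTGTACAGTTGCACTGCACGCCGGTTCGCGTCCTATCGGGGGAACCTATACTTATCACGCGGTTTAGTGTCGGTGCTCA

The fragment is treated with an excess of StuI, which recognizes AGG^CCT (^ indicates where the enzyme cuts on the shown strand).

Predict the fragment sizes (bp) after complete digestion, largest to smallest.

128, 120, 3 bp

StuI sites (AGGCCT) start at positions 1, 121.
StuI cuts after base 3 of each site, so after positions 3, 123.
Linear molecule, 2 cuts → 3 fragments:
  1–3 → 3 bp
  4–123 → 120 bp
  124–251 → 128 bp
Sorted largest to smallest: 128, 120, 3 bp.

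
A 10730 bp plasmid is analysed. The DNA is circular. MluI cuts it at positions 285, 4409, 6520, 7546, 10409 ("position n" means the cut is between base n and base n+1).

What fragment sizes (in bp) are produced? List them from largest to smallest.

4124, 2863, 2111, 1026, 606 bp

Circular molecule, 5 cuts → 5 fragments:
  4409 − 285 = 4124 bp
  6520 − 4409 = 2111 bp
  7546 − 6520 = 1026 bp
  10409 − 7546 = 2863 bp
  wrap: 10730 − 10409 + 285 = 606 bp
Sorted largest to smallest: 4124, 2863, 2111, 1026, 606 bp.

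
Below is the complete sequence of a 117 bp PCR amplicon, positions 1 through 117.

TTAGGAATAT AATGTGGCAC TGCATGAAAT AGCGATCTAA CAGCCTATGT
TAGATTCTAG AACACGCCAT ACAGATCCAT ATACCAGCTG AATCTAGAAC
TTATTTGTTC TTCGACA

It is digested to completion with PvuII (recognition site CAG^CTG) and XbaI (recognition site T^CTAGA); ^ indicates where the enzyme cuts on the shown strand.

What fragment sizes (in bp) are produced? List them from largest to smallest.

The PvuII site (CAGCTG) starts at position 85.
PvuII cuts after base 3 of each site, so after position 87.
XbaI sites (TCTAGA) start at positions 56, 93.
XbaI cuts after the first base of each site, so after positions 56, 93.
Combined cut positions: 56, 87, 93.
Linear molecule, 3 cuts → 4 fragments:
  1–56 → 56 bp
  57–87 → 31 bp
  88–93 → 6 bp
  94–117 → 24 bp
Sorted largest to smallest: 56, 31, 24, 6 bp.

56, 31, 24, 6 bp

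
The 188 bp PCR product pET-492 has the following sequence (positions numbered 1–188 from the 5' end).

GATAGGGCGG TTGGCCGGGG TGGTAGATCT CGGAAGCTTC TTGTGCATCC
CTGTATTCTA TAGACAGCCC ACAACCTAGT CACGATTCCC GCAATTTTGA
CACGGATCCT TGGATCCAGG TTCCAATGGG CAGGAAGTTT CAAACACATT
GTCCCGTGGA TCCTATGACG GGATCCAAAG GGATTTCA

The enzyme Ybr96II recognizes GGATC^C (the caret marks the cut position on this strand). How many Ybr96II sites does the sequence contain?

GGATCC occurs starting at positions 104, 112, 158, 171.
Ybr96II cuts at 4 sites.

4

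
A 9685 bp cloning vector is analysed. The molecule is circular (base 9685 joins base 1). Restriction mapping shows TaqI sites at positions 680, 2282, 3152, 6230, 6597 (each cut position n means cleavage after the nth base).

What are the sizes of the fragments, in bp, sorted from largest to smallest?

3768, 3078, 1602, 870, 367 bp

Circular molecule, 5 cuts → 5 fragments:
  2282 − 680 = 1602 bp
  3152 − 2282 = 870 bp
  6230 − 3152 = 3078 bp
  6597 − 6230 = 367 bp
  wrap: 9685 − 6597 + 680 = 3768 bp
Sorted largest to smallest: 3768, 3078, 1602, 870, 367 bp.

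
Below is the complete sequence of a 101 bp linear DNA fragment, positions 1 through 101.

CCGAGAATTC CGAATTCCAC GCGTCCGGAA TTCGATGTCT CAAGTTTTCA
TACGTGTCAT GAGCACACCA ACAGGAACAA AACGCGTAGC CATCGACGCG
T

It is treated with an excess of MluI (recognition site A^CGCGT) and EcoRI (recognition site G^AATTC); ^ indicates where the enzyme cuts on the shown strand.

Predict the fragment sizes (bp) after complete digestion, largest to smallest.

54, 14, 9, 7, 7, 5, 5 bp

MluI sites (ACGCGT) start at positions 19, 82, 96.
MluI cuts after the first base of each site, so after positions 19, 82, 96.
EcoRI sites (GAATTC) start at positions 5, 12, 28.
EcoRI cuts after the first base of each site, so after positions 5, 12, 28.
Combined cut positions: 5, 12, 19, 28, 82, 96.
Linear molecule, 6 cuts → 7 fragments:
  1–5 → 5 bp
  6–12 → 7 bp
  13–19 → 7 bp
  20–28 → 9 bp
  29–82 → 54 bp
  83–96 → 14 bp
  97–101 → 5 bp
Sorted largest to smallest: 54, 14, 9, 7, 7, 5, 5 bp.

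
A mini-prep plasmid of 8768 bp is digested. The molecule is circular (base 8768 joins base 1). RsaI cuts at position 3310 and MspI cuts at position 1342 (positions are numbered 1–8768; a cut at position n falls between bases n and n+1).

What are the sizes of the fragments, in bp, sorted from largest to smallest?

6800, 1968 bp

Combined cut positions (sorted): 1342, 3310.
Circular molecule, 2 cuts → 2 fragments:
  3310 − 1342 = 1968 bp
  wrap: 8768 − 3310 + 1342 = 6800 bp
Sorted largest to smallest: 6800, 1968 bp.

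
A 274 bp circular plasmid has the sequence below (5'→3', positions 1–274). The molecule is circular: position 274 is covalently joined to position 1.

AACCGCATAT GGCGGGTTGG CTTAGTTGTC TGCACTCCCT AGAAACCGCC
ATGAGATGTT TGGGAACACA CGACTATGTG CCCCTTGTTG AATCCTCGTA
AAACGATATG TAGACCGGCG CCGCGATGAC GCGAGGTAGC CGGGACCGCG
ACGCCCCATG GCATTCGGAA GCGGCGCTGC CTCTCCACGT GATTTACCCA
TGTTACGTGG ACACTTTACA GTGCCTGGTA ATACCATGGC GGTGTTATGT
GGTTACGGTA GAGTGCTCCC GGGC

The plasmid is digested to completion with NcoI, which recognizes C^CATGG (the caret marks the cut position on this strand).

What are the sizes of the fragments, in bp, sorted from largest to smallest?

NcoI sites (CCATGG) start at positions 156, 234.
NcoI cuts after the first base of each site, so after positions 156, 234.
Circular molecule, 2 cuts → 2 fragments:
  157–234 → 78 bp
  235–274 then 1–156 → 40 + 156 = 196 bp
Sorted largest to smallest: 196, 78 bp.

196, 78 bp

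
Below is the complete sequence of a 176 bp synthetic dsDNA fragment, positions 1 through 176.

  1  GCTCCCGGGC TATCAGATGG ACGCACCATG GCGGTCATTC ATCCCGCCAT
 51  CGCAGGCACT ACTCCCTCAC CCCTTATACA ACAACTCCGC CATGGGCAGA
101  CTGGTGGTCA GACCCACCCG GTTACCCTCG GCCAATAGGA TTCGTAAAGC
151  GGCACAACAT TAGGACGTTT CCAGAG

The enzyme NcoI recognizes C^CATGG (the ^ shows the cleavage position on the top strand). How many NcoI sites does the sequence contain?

2

CCATGG occurs starting at positions 26, 90.
NcoI cuts at 2 sites.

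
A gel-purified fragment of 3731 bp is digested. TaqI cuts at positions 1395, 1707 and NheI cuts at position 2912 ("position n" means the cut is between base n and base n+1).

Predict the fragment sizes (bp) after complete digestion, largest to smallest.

Combined cut positions (sorted): 1395, 1707, 2912.
Linear molecule, 3 cuts → 4 fragments:
  1395 − 0 = 1395 bp
  1707 − 1395 = 312 bp
  2912 − 1707 = 1205 bp
  3731 − 2912 = 819 bp
Sorted largest to smallest: 1395, 1205, 819, 312 bp.

1395, 1205, 819, 312 bp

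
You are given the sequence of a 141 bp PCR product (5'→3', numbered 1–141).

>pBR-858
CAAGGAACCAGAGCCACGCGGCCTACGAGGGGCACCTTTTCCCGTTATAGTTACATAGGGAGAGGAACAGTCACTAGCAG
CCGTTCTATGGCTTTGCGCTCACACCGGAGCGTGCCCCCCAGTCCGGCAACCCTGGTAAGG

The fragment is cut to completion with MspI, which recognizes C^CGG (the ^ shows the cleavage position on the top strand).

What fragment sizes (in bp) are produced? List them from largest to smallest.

105, 19, 17 bp

MspI sites (CCGG) start at positions 105, 124.
MspI cuts after the first base of each site, so after positions 105, 124.
Linear molecule, 2 cuts → 3 fragments:
  1–105 → 105 bp
  106–124 → 19 bp
  125–141 → 17 bp
Sorted largest to smallest: 105, 19, 17 bp.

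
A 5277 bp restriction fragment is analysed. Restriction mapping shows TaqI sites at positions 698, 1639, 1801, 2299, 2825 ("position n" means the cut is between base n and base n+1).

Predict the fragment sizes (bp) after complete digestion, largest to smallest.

2452, 941, 698, 526, 498, 162 bp

Linear molecule, 5 cuts → 6 fragments:
  698 − 0 = 698 bp
  1639 − 698 = 941 bp
  1801 − 1639 = 162 bp
  2299 − 1801 = 498 bp
  2825 − 2299 = 526 bp
  5277 − 2825 = 2452 bp
Sorted largest to smallest: 2452, 941, 698, 526, 498, 162 bp.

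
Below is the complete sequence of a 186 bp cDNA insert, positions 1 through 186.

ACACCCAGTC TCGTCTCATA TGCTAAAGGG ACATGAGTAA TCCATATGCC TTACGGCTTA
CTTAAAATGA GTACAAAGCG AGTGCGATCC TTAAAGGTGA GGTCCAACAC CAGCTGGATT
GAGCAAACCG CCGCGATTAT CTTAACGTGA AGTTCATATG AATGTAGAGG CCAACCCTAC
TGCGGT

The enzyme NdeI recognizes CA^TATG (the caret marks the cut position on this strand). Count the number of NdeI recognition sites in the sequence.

3

CATATG occurs starting at positions 17, 43, 155.
NdeI cuts at 3 sites.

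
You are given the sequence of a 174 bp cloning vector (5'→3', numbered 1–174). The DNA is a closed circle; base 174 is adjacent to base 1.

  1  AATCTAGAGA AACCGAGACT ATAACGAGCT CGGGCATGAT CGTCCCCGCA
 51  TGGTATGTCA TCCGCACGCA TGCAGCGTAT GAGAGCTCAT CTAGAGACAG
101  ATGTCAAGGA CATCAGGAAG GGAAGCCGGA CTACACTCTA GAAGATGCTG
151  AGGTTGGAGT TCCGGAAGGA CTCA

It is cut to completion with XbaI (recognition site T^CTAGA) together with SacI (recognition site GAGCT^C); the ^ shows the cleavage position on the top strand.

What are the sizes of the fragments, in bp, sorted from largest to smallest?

57, 47, 40, 27, 3 bp

XbaI sites (TCTAGA) start at positions 3, 90, 137.
XbaI cuts after the first base of each site, so after positions 3, 90, 137.
SacI sites (GAGCTC) start at positions 26, 83.
SacI cuts after base 5 of each site (before the last base), so after positions 30, 87.
Combined cut positions: 3, 30, 87, 90, 137.
Circular molecule, 5 cuts → 5 fragments:
  4–30 → 27 bp
  31–87 → 57 bp
  88–90 → 3 bp
  91–137 → 47 bp
  138–174 then 1–3 → 37 + 3 = 40 bp
Sorted largest to smallest: 57, 47, 40, 27, 3 bp.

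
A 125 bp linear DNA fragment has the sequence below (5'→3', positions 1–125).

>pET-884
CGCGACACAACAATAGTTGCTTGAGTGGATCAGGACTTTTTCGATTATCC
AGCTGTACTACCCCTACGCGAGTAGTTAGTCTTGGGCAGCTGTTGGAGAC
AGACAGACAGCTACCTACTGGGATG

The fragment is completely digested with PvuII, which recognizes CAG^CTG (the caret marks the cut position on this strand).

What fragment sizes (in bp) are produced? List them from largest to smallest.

52, 37, 36 bp

PvuII sites (CAGCTG) start at positions 50, 87.
PvuII cuts after base 3 of each site, so after positions 52, 89.
Linear molecule, 2 cuts → 3 fragments:
  1–52 → 52 bp
  53–89 → 37 bp
  90–125 → 36 bp
Sorted largest to smallest: 52, 37, 36 bp.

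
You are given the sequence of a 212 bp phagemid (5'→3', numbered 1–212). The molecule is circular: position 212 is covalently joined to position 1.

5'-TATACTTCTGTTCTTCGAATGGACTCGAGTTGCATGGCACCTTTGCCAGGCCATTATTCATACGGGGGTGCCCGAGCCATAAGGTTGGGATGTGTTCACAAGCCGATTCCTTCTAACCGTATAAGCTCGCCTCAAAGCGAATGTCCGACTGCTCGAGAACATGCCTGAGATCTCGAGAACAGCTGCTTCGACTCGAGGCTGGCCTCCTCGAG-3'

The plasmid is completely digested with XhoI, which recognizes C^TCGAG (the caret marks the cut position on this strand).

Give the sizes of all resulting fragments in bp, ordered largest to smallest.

XhoI sites (CTCGAG) start at positions 24, 152, 172, 192, 207.
XhoI cuts after the first base of each site, so after positions 24, 152, 172, 192, 207.
Circular molecule, 5 cuts → 5 fragments:
  25–152 → 128 bp
  153–172 → 20 bp
  173–192 → 20 bp
  193–207 → 15 bp
  208–212 then 1–24 → 5 + 24 = 29 bp
Sorted largest to smallest: 128, 29, 20, 20, 15 bp.

128, 29, 20, 20, 15 bp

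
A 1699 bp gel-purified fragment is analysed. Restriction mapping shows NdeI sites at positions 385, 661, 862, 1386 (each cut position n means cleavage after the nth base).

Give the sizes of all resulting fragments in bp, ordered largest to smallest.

Linear molecule, 4 cuts → 5 fragments:
  385 − 0 = 385 bp
  661 − 385 = 276 bp
  862 − 661 = 201 bp
  1386 − 862 = 524 bp
  1699 − 1386 = 313 bp
Sorted largest to smallest: 524, 385, 313, 276, 201 bp.

524, 385, 313, 276, 201 bp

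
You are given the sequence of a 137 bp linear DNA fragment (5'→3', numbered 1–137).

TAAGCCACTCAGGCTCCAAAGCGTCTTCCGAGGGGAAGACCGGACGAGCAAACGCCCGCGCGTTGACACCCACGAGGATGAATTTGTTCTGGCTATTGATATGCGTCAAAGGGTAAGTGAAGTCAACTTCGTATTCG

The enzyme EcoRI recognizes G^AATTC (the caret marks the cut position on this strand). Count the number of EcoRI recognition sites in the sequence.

No occurrence of GAATTC is present in the sequence.
EcoRI does not cut: 0 sites.

0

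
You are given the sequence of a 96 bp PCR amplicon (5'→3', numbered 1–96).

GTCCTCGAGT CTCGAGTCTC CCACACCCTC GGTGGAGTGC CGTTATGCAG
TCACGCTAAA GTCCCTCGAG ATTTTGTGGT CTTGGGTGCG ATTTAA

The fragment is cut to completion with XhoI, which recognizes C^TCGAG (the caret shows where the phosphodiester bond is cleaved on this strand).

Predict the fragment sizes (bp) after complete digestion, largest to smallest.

XhoI sites (CTCGAG) start at positions 4, 11, 65.
XhoI cuts after the first base of each site, so after positions 4, 11, 65.
Linear molecule, 3 cuts → 4 fragments:
  1–4 → 4 bp
  5–11 → 7 bp
  12–65 → 54 bp
  66–96 → 31 bp
Sorted largest to smallest: 54, 31, 7, 4 bp.

54, 31, 7, 4 bp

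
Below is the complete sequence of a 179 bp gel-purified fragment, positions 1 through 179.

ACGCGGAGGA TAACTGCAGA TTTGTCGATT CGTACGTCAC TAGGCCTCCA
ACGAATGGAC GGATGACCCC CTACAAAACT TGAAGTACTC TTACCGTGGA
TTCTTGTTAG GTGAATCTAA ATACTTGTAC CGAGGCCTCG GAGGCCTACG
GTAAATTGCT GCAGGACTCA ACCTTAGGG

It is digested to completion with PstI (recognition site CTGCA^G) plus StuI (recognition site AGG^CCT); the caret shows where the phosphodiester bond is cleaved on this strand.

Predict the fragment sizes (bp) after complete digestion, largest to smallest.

91, 26, 19, 18, 16, 9 bp

PstI sites (CTGCAG) start at positions 14, 159.
PstI cuts after base 5 of each site (before the last base), so after positions 18, 163.
StuI sites (AGGCCT) start at positions 42, 133, 142.
StuI cuts after base 3 of each site, so after positions 44, 135, 144.
Combined cut positions: 18, 44, 135, 144, 163.
Linear molecule, 5 cuts → 6 fragments:
  1–18 → 18 bp
  19–44 → 26 bp
  45–135 → 91 bp
  136–144 → 9 bp
  145–163 → 19 bp
  164–179 → 16 bp
Sorted largest to smallest: 91, 26, 19, 18, 16, 9 bp.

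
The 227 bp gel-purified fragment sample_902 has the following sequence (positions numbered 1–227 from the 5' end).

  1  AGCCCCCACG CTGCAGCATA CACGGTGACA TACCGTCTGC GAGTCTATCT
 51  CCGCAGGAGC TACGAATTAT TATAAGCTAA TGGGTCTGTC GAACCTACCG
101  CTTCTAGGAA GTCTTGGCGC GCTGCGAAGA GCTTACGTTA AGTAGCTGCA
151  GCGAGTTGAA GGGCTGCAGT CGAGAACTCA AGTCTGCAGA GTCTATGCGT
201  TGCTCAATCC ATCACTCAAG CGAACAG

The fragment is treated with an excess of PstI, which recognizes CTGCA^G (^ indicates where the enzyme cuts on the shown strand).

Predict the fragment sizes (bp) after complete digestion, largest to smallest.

PstI sites (CTGCAG) start at positions 11, 146, 164, 184.
PstI cuts after base 5 of each site (before the last base), so after positions 15, 150, 168, 188.
Linear molecule, 4 cuts → 5 fragments:
  1–15 → 15 bp
  16–150 → 135 bp
  151–168 → 18 bp
  169–188 → 20 bp
  189–227 → 39 bp
Sorted largest to smallest: 135, 39, 20, 18, 15 bp.

135, 39, 20, 18, 15 bp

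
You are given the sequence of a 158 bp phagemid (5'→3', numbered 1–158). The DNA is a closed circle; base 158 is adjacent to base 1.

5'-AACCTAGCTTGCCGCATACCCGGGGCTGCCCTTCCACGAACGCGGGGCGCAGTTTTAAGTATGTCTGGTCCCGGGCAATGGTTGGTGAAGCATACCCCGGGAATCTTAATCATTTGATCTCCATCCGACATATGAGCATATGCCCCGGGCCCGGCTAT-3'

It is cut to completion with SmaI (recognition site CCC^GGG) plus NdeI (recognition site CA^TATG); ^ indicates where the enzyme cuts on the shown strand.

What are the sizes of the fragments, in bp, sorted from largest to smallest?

51, 33, 32, 26, 8, 8 bp

SmaI sites (CCCGGG) start at positions 19, 70, 96, 144.
SmaI cuts after base 3 of each site, so after positions 21, 72, 98, 146.
NdeI sites (CATATG) start at positions 129, 137.
NdeI cuts after base 2 of each site, so after positions 130, 138.
Combined cut positions: 21, 72, 98, 130, 138, 146.
Circular molecule, 6 cuts → 6 fragments:
  22–72 → 51 bp
  73–98 → 26 bp
  99–130 → 32 bp
  131–138 → 8 bp
  139–146 → 8 bp
  147–158 then 1–21 → 12 + 21 = 33 bp
Sorted largest to smallest: 51, 33, 32, 26, 8, 8 bp.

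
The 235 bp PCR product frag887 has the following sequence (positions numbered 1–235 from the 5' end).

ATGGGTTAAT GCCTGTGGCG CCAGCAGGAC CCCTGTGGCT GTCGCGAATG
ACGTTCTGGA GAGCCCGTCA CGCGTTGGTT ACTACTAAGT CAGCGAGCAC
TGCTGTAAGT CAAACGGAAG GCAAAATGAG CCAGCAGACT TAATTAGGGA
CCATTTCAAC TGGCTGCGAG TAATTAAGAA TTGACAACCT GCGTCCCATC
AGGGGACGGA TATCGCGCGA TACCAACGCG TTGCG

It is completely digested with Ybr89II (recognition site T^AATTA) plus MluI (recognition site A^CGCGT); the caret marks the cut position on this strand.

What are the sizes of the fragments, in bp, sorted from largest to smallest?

71, 70, 55, 30, 9 bp

Ybr89II sites (TAATTA) start at positions 141, 171.
Ybr89II cuts after the first base of each site, so after positions 141, 171.
MluI sites (ACGCGT) start at positions 70, 226.
MluI cuts after the first base of each site, so after positions 70, 226.
Combined cut positions: 70, 141, 171, 226.
Linear molecule, 4 cuts → 5 fragments:
  1–70 → 70 bp
  71–141 → 71 bp
  142–171 → 30 bp
  172–226 → 55 bp
  227–235 → 9 bp
Sorted largest to smallest: 71, 70, 55, 30, 9 bp.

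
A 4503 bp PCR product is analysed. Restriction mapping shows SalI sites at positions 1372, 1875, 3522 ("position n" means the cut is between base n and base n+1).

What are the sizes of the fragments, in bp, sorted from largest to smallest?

1647, 1372, 981, 503 bp

Linear molecule, 3 cuts → 4 fragments:
  1372 − 0 = 1372 bp
  1875 − 1372 = 503 bp
  3522 − 1875 = 1647 bp
  4503 − 3522 = 981 bp
Sorted largest to smallest: 1647, 1372, 981, 503 bp.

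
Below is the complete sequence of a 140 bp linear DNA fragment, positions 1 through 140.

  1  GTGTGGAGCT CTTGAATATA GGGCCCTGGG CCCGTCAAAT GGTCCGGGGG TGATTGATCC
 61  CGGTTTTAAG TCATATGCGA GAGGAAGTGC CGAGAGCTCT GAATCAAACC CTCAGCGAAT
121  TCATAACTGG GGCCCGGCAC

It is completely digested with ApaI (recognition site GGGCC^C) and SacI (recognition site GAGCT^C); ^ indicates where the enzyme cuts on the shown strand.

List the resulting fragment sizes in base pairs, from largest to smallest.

ApaI sites (GGGCCC) start at positions 21, 28, 130.
ApaI cuts after base 5 of each site (before the last base), so after positions 25, 32, 134.
SacI sites (GAGCTC) start at positions 6, 94.
SacI cuts after base 5 of each site (before the last base), so after positions 10, 98.
Combined cut positions: 10, 25, 32, 98, 134.
Linear molecule, 5 cuts → 6 fragments:
  1–10 → 10 bp
  11–25 → 15 bp
  26–32 → 7 bp
  33–98 → 66 bp
  99–134 → 36 bp
  135–140 → 6 bp
Sorted largest to smallest: 66, 36, 15, 10, 7, 6 bp.

66, 36, 15, 10, 7, 6 bp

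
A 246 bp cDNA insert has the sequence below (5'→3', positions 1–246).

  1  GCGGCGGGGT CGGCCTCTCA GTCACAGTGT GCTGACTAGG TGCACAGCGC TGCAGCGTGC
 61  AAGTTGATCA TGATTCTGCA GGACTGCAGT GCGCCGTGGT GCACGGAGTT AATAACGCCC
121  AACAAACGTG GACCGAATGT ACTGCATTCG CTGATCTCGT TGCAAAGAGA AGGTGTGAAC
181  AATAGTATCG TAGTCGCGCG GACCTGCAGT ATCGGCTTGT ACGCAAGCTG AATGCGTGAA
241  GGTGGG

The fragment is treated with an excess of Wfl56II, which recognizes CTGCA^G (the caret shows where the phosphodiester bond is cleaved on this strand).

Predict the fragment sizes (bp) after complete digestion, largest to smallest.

120, 54, 38, 26, 8 bp

Wfl56II sites (CTGCAG) start at positions 50, 76, 84, 204.
Wfl56II cuts after base 5 of each site (before the last base), so after positions 54, 80, 88, 208.
Linear molecule, 4 cuts → 5 fragments:
  1–54 → 54 bp
  55–80 → 26 bp
  81–88 → 8 bp
  89–208 → 120 bp
  209–246 → 38 bp
Sorted largest to smallest: 120, 54, 38, 26, 8 bp.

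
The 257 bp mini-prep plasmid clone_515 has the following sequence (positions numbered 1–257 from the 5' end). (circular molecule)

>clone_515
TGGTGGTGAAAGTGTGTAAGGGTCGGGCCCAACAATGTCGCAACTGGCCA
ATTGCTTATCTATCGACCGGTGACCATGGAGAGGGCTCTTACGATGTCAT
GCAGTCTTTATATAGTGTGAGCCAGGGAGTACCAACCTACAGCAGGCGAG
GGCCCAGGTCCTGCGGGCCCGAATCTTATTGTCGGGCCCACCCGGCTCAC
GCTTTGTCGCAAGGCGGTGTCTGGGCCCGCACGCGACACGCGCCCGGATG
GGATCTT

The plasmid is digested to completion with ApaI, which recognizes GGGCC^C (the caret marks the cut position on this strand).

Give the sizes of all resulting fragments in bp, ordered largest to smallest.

125, 59, 39, 19, 15 bp

ApaI sites (GGGCCC) start at positions 25, 150, 165, 184, 223.
ApaI cuts after base 5 of each site (before the last base), so after positions 29, 154, 169, 188, 227.
Circular molecule, 5 cuts → 5 fragments:
  30–154 → 125 bp
  155–169 → 15 bp
  170–188 → 19 bp
  189–227 → 39 bp
  228–257 then 1–29 → 30 + 29 = 59 bp
Sorted largest to smallest: 125, 59, 39, 19, 15 bp.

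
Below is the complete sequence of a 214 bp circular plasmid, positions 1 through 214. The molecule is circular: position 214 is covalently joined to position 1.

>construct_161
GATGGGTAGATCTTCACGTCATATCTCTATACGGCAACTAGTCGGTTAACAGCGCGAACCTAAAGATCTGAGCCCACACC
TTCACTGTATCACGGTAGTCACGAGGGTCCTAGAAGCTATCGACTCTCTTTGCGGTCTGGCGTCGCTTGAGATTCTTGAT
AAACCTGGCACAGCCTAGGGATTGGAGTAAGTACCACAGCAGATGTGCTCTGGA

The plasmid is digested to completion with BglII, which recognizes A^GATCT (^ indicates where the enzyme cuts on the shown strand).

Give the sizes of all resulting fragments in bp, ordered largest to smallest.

BglII sites (AGATCT) start at positions 8, 64.
BglII cuts after the first base of each site, so after positions 8, 64.
Circular molecule, 2 cuts → 2 fragments:
  9–64 → 56 bp
  65–214 then 1–8 → 150 + 8 = 158 bp
Sorted largest to smallest: 158, 56 bp.

158, 56 bp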